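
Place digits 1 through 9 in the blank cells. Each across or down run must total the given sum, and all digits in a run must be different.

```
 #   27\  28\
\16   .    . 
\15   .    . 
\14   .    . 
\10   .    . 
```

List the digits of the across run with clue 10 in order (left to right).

6 4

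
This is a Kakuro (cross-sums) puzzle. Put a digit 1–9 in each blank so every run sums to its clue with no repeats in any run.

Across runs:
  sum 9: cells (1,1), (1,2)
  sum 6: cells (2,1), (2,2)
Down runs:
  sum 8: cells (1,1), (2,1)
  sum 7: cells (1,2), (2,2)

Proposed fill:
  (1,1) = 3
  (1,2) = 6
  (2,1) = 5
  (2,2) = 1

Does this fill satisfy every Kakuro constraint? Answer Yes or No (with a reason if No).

Yes

Across: 3+6=9; 5+1=6. Down: 3+5=8; 6+1=7. No digit repeats within any run.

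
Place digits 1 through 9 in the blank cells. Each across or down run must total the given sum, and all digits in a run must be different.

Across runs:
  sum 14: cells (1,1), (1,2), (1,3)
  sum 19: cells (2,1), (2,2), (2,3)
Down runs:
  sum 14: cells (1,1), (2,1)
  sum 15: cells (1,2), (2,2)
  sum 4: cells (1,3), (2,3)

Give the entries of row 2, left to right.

9 7 3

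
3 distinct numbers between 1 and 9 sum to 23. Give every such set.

{6,8,9}

3 distinct digits from 1–9 sum between 6 and 24.
Only one set works: {6,8,9}.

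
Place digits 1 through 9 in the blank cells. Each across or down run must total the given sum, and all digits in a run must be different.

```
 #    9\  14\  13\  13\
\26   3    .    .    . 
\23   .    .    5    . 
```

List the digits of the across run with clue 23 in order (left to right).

R1C3 = 13 − 5 = 8 completes the 13 down.
R2C1 = 9 − 3 = 6 completes the 9 down.
No cell is forced outright now. R2C2 can only be 8 or 9 (the digits allowed by both its 23 across and its 14 down). If R2C2 = 9: then R1C2 would have to be in {6,9} for the 26 across but in {5} for the 14 down — contradiction. So R2C2 = 8.
R1C2 = 14 − 8 = 6 completes the 14 down.
R1C4 = 26 − 17 = 9 completes the 26 across.
R2C4 = 23 − 19 = 4 completes the 23 across.

6, 8, 5, 4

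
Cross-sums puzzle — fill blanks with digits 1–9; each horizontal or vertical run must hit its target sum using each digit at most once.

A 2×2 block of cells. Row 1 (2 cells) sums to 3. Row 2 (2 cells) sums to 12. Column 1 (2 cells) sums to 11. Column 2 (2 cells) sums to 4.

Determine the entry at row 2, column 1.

3 in 2 cells must be {1,2}; 4 in 2 cells must be {1,3}.
The 3 across and the 11 down share only 2, so (1,1) = 2.
(1,2) = 3 − 2 = 1 completes the 3 across.
(2,1) = 11 − 2 = 9 completes the 11 down.
(2,2) = 12 − 9 = 3 completes the 12 across.

9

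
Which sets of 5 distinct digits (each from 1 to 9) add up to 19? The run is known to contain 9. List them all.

5 distinct digits from 1–9 sum between 15 and 35.
Keeping only sets containing 9.
Only one set works: {1,2,3,4,9}.

{1,2,3,4,9}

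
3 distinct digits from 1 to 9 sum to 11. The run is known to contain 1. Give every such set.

{1,2,8}; {1,3,7}; {1,4,6}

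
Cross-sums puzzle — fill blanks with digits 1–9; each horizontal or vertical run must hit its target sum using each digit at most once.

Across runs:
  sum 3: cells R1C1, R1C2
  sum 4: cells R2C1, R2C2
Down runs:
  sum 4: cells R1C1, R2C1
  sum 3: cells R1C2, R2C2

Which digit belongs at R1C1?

1

3 in 2 cells must be {1,2}; 4 in 2 cells must be {1,3}.
The 3 across and the 4 down share only 1, so R1C1 = 1.
R1C2 = 3 − 1 = 2 completes the 3 across.
R2C1 = 4 − 1 = 3 completes the 4 down.
R2C2 = 4 − 3 = 1 completes the 4 across.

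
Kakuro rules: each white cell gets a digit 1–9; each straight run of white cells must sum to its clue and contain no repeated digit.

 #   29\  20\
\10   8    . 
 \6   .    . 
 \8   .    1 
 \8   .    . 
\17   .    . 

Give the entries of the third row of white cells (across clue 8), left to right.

7 1

17 in 2 cells must be {8,9}.
R1C2 = 10 − 8 = 2 completes the 10 across.
R3C1 = 8 − 1 = 7 completes the 8 across.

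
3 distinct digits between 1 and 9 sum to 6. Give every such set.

{1,2,3}

3 distinct digits from 1–9 sum between 6 and 24.
Only one set works: {1,2,3}.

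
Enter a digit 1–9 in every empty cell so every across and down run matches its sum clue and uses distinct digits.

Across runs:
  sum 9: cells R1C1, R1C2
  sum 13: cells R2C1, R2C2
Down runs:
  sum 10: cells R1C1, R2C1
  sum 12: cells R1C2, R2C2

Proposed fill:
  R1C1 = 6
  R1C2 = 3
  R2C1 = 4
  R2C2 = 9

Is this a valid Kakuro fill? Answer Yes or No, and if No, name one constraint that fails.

Across: 6+3=9; 4+9=13. Down: 6+4=10; 3+9=12. No digit repeats within any run.

Yes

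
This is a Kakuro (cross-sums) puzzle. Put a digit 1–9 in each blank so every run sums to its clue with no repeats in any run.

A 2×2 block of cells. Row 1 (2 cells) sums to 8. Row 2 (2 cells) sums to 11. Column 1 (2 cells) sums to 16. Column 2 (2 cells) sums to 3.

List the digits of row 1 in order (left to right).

16 in 2 cells must be {7,9}; 3 in 2 cells must be {1,2}.
The 8 across and the 16 down share only 7, so (1,1) = 7.
(1,2) = 8 − 7 = 1 completes the 8 across.
(2,1) = 16 − 7 = 9 completes the 16 down.
(2,2) = 11 − 9 = 2 completes the 11 across.

7 1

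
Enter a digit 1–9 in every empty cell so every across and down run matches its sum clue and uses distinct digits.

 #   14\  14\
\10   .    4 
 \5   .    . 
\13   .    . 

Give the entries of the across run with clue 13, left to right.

R1C1 = 10 − 4 = 6 completes the 10 across.
Nothing is forced directly, so branch on R2C1, whose candidates are 1 or 3. If R2C1 = 1: then R2C2 would have to be in {4} for the 5 across but in {1,2,3,7,8,9} for the 14 down — contradiction. So R2C1 = 3.
R2C2 = 5 − 3 = 2 completes the 5 across.
R3C1 = 14 − 9 = 5 completes the 14 down.
R3C2 = 13 − 5 = 8 completes the 13 across.

5 8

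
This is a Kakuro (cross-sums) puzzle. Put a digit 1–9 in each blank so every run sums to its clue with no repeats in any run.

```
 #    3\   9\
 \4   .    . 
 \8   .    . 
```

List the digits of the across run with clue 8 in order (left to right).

4 in 2 cells must be {1,3}; 3 in 2 cells must be {1,2}.
The 4 across and the 3 down share only 1, so R1C1 = 1.
R1C2 = 4 − 1 = 3 completes the 4 across.
R2C1 = 3 − 1 = 2 completes the 3 down.
R2C2 = 8 − 2 = 6 completes the 8 across.

2 6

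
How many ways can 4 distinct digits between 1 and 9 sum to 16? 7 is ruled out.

5

4 distinct digits from 1–9 sum between 10 and 30.
Dropping sets that contain 7.
Enumerating: {1,2,4,9}, {1,2,5,8}, {1,3,4,8}, {1,4,5,6}, {2,3,5,6}.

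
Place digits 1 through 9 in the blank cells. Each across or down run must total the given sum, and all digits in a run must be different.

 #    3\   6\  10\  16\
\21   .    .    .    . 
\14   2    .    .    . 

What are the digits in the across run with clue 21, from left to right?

3 in 2 cells must be {1,2}; 16 in 2 cells must be {7,9}.
R1C1 = 3 − 2 = 1 completes the 3 down.
Given what's placed, R2C4 must be 7 to fit the 14 across and 16 down.
R1C4 = 16 − 7 = 9 completes the 16 down.
Nothing is forced directly, so branch on R2C2, whose candidates are 1 or 4. If R2C2 = 4: then R1C2 would have to be in {3,4,5,6,7,8} for the 21 across but in {2} for the 6 down — contradiction. So R2C2 = 1.
R1C2 = 6 − 1 = 5 completes the 6 down.
R1C3 = 21 − 15 = 6 completes the 21 across.
R2C3 = 14 − 10 = 4 completes the 14 across.

1, 5, 6, 9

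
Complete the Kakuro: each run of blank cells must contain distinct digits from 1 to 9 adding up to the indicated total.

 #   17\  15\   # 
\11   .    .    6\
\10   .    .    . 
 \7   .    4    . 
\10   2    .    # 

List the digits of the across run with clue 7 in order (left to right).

1, 4, 2

7 in 3 cells must be {1,2,4}.
R3C1 = 1: the only remaining digit allowed by both the 7 across and the 17 down.
R3C3 = 7 − 5 = 2 completes the 7 across.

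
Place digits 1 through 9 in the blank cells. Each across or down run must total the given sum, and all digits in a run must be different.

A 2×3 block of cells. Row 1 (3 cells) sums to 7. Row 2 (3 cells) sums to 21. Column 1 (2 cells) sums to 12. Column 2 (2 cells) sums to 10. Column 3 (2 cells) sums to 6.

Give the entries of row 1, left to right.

7 in 3 cells must be {1,2,4}.
The 7 across and the 12 down share only 4, so (1,1) = 4.
(2,1) = 12 − 4 = 8 completes the 12 down.
Given what's placed, (2,3) must be 4 to fit the 21 across and 6 down.
(1,3) = 6 − 4 = 2 completes the 6 down.
(2,2) = 21 − 12 = 9 completes the 21 across.
(1,2) = 7 − 6 = 1 completes the 7 across.

4 1 2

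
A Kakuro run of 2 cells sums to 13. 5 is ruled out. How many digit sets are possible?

2 distinct digits from 1–9 sum between 3 and 17.
Dropping sets that contain 5.
Enumerating: {4,9}, {6,7}.

2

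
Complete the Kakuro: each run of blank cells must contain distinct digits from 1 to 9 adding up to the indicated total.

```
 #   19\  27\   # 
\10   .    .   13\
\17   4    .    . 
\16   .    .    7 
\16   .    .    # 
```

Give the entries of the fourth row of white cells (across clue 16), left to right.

7 9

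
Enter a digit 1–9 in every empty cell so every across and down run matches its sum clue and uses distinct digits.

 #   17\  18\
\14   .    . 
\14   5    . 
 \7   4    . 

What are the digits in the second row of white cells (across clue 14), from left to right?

5, 9

R1C1 = 17 − 9 = 8 completes the 17 down.
R1C2 = 14 − 8 = 6 completes the 14 across.
R2C2 = 14 − 5 = 9 completes the 14 across.
R3C2 = 7 − 4 = 3 completes the 7 across.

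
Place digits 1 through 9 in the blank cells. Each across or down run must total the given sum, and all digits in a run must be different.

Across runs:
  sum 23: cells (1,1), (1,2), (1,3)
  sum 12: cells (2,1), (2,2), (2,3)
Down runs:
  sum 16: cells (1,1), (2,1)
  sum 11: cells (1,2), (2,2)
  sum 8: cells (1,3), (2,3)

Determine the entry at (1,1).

23 in 3 cells must be {6,8,9}; 16 in 2 cells must be {7,9}.
The 23 across and the 16 down share only 9, so (1,1) = 9.
Given what's placed, (1,3) must be 6 to fit the 23 across and 8 down.
(2,1) = 16 − 9 = 7 completes the 16 down.
(2,3) = 8 − 6 = 2 completes the 8 down.
(1,2) = 23 − 15 = 8 completes the 23 across.
(2,2) = 12 − 9 = 3 completes the 12 across.

9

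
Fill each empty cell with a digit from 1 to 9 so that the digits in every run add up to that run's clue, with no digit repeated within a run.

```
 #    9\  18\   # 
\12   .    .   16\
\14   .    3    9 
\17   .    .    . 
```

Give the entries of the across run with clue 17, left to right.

4 6 7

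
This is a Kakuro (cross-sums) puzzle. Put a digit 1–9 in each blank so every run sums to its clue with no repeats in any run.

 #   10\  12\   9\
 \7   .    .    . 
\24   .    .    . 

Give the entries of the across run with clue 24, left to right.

9 8 7

7 in 3 cells must be {1,2,4}; 24 in 3 cells must be {7,8,9}.
The 7 across and the 12 down share only 4, so R1C2 = 4.
R2C2 = 12 − 4 = 8 completes the 12 down.
Given what's placed, R2C3 must be 7 to fit the 24 across and 9 down.
R1C3 = 9 − 7 = 2 completes the 9 down.
R2C1 = 24 − 15 = 9 completes the 24 across.
R1C1 = 7 − 6 = 1 completes the 7 across.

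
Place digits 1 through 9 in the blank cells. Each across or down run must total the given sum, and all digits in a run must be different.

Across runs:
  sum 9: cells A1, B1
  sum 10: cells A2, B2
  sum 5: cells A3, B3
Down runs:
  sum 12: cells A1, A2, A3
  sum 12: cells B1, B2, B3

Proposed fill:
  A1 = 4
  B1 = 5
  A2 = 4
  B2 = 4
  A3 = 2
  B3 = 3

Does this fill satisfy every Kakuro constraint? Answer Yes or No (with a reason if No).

No — the across run A2–B2 sums to 8, not 10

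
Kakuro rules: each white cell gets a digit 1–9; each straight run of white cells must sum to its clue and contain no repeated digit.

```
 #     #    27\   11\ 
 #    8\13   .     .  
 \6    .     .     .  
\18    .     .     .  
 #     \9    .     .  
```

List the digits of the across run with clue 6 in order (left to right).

6 in 3 cells must be {1,2,3}; 11 in 4 cells must be {1,2,3,5}.
Only 5 fits R1C3 under both its across sum 13 and down sum 11.
The 6 across and the 27 down share only 3, so R2C2 = 3.
R1C2 = 13 − 5 = 8 completes the 13 across.
R4C2 = 7: the only remaining digit allowed by both the 9 across and the 27 down.
R4C3 = 9 − 7 = 2 completes the 9 across.
Given what's placed, R2C3 must be 1 to fit the 6 across and 11 down.
R3C2 = 27 − 18 = 9 completes the 27 down.
R3C3 = 11 − 8 = 3 completes the 11 down.
R2C1 = 6 − 4 = 2 completes the 6 across.

2, 3, 1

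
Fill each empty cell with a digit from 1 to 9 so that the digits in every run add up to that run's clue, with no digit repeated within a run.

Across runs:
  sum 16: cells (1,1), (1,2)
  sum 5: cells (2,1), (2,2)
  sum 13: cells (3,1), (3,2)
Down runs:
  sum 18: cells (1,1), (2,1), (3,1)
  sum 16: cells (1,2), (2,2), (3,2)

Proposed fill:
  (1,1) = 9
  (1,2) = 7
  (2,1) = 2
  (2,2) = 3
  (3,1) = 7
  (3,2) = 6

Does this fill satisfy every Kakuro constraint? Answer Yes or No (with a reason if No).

Across: 9+7=16; 2+3=5; 7+6=13. Down: 9+2+7=18; 7+3+6=16. No digit repeats within any run.

Yes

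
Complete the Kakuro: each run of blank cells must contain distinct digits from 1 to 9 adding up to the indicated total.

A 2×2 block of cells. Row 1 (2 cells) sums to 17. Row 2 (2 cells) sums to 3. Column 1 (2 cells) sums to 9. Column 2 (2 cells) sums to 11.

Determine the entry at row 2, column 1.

17 in 2 cells must be {8,9}; 3 in 2 cells must be {1,2}.
The 17 across and the 9 down share only 8, so (1,1) = 8.
(1,2) = 17 − 8 = 9 completes the 17 across.
(2,1) = 9 − 8 = 1 completes the 9 down.
(2,2) = 3 − 1 = 2 completes the 3 across.

1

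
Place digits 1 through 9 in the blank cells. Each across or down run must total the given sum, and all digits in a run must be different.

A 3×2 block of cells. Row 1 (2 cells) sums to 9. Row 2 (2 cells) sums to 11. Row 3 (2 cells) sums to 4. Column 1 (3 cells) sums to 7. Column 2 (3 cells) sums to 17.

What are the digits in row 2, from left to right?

2 9

4 in 2 cells must be {1,3}; 7 in 3 cells must be {1,2,4}.
The 4 across and the 7 down share only 1, so (3,1) = 1.
(3,2) = 4 − 1 = 3 completes the 4 across.
Nothing is forced directly, so branch on (1,1), whose candidates are 2 or 4. If (1,1) = 2: then (1,2) would have to be in {7} for the 9 across but in {5,6,8,9} for the 17 down — contradiction. So (1,1) = 4.
(1,2) = 9 − 4 = 5 completes the 9 across.
(2,1) = 7 − 5 = 2 completes the 7 down.
(2,2) = 11 − 2 = 9 completes the 11 across.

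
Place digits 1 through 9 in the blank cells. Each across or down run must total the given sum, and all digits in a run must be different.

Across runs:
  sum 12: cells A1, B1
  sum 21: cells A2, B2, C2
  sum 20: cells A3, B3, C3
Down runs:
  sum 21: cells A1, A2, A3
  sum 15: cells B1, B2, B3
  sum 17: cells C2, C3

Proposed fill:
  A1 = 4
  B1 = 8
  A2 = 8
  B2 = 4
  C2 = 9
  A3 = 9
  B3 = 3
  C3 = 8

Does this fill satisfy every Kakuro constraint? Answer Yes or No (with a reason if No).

Yes

Across: 4+8=12; 8+4+9=21; 9+3+8=20. Down: 4+8+9=21; 8+4+3=15; 9+8=17. No digit repeats within any run.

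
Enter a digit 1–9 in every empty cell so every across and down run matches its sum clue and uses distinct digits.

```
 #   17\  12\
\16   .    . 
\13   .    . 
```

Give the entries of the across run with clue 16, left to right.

9, 7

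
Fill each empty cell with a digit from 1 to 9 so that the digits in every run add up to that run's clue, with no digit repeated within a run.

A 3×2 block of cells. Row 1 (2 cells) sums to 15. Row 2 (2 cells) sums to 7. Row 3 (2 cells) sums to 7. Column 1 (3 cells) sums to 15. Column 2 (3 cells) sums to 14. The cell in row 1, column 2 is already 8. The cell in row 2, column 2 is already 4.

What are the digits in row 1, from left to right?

7 8

(1,1) = 15 − 8 = 7 completes the 15 across.
(2,1) = 7 − 4 = 3 completes the 7 across.
(3,1) = 15 − 10 = 5 completes the 15 down.
(3,2) = 7 − 5 = 2 completes the 7 across.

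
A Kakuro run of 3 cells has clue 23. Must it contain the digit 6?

The only way to make 23 from 3 distinct digits is {6,8,9}, which contains 6.

Yes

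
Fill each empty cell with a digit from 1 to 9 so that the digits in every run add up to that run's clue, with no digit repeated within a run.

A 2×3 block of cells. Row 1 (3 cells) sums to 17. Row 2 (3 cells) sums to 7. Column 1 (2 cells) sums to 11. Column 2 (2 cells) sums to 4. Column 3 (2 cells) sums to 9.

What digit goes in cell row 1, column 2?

3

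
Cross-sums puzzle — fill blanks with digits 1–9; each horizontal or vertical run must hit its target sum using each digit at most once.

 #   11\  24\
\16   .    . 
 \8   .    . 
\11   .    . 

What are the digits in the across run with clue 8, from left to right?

16 in 2 cells must be {7,9}; 24 in 3 cells must be {7,8,9}.
The 16 across and the 11 down share only 7, so R1C1 = 7.
R1C2 = 16 − 7 = 9 completes the 16 across.
Given what's placed, R2C2 must be 7 to fit the 8 across and 24 down.
R3C1 = 3: the only remaining digit allowed by both the 11 across and the 11 down.
R3C2 = 11 − 3 = 8 completes the 11 across.
R2C1 = 8 − 7 = 1 completes the 8 across.

1 7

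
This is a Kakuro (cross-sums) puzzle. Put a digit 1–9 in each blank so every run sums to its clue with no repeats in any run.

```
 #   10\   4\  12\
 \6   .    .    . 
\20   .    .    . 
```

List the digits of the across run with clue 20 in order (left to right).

8, 3, 9

6 in 3 cells must be {1,2,3}; 4 in 2 cells must be {1,3}.
The 6 across and the 12 down share only 3, so R1C3 = 3.
The 20 across and the 4 down share only 3, so R2C2 = 3.
R2C3 = 12 − 3 = 9 completes the 12 down.
R1C2 = 4 − 3 = 1 completes the 4 down.
R2C1 = 20 − 12 = 8 completes the 20 across.
R1C1 = 6 − 4 = 2 completes the 6 across.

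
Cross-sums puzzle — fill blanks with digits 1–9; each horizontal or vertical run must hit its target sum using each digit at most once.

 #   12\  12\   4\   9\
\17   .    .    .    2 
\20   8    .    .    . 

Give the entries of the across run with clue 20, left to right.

8, 4, 1, 7

4 in 2 cells must be {1,3}.
R1C1 = 12 − 8 = 4 completes the 12 down.
Given what's placed, R1C3 must be 3 to fit the 17 across and 4 down.
R2C3 = 4 − 3 = 1 completes the 4 down.
R2C4 = 9 − 2 = 7 completes the 9 down.
R1C2 = 17 − 9 = 8 completes the 17 across.
R2C2 = 20 − 16 = 4 completes the 20 across.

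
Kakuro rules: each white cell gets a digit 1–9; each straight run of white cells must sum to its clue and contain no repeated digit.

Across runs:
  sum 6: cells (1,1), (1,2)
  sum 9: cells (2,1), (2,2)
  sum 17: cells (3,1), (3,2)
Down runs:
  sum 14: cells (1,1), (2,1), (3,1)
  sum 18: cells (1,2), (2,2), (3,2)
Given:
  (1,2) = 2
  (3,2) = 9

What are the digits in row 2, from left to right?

17 in 2 cells must be {8,9}.
(1,1) = 6 − 2 = 4 completes the 6 across.
(2,2) = 18 − 11 = 7 completes the 18 down.
(3,1) = 17 − 9 = 8 completes the 17 across.
(2,1) = 9 − 7 = 2 completes the 9 across.

2 7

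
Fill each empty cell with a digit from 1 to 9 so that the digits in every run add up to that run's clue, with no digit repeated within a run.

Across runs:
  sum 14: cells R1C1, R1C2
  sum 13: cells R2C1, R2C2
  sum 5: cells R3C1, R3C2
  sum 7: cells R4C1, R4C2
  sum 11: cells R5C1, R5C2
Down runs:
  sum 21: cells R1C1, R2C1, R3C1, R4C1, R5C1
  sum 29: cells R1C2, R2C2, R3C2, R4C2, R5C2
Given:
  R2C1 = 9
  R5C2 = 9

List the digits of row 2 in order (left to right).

9, 4

R2C2 = 13 − 9 = 4 completes the 13 across.
R5C1 = 11 − 9 = 2 completes the 11 across.
No cell is forced outright now. R1C1 can only be 5 or 6 (the digits allowed by both its 14 across and its 21 down). If R1C1 = 5: then R1C2 would have to be in {9} for the 14 across but in {1,2,3,5,6,7,8} for the 29 down — contradiction. So R1C1 = 6.
R1C2 = 14 − 6 = 8 completes the 14 across.
No cell is forced outright now. R3C1 can only be 1 or 3 (the digits allowed by both its 5 across and its 21 down). If R3C1 = 1: then R3C2 would have to be in {4} for the 5 across but in {1,2,3,5,6,7} for the 29 down — contradiction. So R3C1 = 3.
R3C2 = 5 − 3 = 2 completes the 5 across.
R4C1 = 21 − 20 = 1 completes the 21 down.
R4C2 = 7 − 1 = 6 completes the 7 across.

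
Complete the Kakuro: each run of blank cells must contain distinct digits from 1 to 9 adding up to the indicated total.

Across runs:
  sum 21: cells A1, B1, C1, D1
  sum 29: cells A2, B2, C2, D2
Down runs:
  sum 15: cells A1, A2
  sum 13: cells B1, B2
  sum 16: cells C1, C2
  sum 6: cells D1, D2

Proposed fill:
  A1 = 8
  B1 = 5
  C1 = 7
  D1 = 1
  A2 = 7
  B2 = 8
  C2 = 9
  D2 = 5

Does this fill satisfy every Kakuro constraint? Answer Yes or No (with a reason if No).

Yes

Across: 8+5+7+1=21; 7+8+9+5=29. Down: 8+7=15; 5+8=13; 7+9=16; 1+5=6. No digit repeats within any run.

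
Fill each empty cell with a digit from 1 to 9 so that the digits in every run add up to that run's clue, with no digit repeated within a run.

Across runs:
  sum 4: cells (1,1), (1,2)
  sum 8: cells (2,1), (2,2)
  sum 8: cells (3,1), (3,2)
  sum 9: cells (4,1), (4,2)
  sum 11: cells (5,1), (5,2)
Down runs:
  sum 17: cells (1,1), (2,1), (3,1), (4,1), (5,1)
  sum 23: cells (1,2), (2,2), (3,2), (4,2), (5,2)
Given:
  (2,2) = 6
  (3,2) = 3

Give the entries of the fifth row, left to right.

4 in 2 cells must be {1,3}.
Given what's placed, (1,2) must be 1 to fit the 4 across and 23 down.
(2,1) = 8 − 6 = 2 completes the 8 across.
(3,1) = 8 − 3 = 5 completes the 8 across.
(1,1) = 4 − 1 = 3 completes the 4 across.
(5,1) = 6: the only remaining digit allowed by both the 11 across and the 17 down.
(5,2) = 11 − 6 = 5 completes the 11 across.

6, 5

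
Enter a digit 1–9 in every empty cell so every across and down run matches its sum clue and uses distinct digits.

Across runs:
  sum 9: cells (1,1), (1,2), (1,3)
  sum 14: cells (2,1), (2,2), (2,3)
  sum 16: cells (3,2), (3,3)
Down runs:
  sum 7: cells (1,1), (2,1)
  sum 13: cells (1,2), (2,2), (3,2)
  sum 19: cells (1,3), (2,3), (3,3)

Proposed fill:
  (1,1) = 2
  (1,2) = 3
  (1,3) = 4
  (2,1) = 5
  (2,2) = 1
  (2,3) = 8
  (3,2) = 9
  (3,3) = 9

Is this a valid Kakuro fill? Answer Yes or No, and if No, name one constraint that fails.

No — the across run (3,2)–(3,3) sums to 18, not 16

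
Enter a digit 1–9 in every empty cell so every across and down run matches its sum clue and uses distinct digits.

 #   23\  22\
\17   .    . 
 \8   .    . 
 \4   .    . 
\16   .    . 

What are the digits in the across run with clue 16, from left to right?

7 9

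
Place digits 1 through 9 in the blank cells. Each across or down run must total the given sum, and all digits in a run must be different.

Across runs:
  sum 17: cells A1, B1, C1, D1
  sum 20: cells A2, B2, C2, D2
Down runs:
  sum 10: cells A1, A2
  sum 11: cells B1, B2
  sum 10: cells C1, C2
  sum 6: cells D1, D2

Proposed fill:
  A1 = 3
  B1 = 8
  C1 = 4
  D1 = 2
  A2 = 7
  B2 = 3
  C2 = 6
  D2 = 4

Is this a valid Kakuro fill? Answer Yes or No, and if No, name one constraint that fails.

Across: 3+8+4+2=17; 7+3+6+4=20. Down: 3+7=10; 8+3=11; 4+6=10; 2+4=6. No digit repeats within any run.

Yes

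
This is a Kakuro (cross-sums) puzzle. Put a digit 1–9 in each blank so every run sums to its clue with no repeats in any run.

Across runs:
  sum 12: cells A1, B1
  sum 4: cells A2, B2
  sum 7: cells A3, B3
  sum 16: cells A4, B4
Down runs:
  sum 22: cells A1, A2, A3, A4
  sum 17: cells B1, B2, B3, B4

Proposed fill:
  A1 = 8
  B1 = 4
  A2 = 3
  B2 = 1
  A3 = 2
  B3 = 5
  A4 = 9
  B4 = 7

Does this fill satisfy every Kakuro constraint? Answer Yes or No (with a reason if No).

Across: 8+4=12; 3+1=4; 2+5=7; 9+7=16. Down: 8+3+2+9=22; 4+1+5+7=17. No digit repeats within any run.

Yes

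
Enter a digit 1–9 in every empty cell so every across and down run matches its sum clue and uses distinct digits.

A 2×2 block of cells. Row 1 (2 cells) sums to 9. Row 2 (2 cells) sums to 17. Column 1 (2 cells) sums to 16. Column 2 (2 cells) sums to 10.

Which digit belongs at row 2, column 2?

8

17 in 2 cells must be {8,9}; 16 in 2 cells must be {7,9}.
The 9 across and the 16 down share only 7, so (1,1) = 7.
(1,2) = 9 − 7 = 2 completes the 9 across.
(2,1) = 16 − 7 = 9 completes the 16 down.
(2,2) = 17 − 9 = 8 completes the 17 across.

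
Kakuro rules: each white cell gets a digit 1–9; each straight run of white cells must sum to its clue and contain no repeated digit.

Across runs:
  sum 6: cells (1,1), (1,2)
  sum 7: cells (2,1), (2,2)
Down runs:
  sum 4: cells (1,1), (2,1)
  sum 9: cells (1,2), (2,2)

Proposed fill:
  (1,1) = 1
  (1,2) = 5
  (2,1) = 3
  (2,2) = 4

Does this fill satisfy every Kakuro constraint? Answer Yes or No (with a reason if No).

Across: 1+5=6; 3+4=7. Down: 1+3=4; 5+4=9. No digit repeats within any run.

Yes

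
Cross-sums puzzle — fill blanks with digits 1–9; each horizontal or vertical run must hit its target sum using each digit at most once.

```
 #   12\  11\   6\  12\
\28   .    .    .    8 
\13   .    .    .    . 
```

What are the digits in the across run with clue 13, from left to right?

3, 5, 1, 4

R2C4 = 12 − 8 = 4 completes the 12 down.
Nothing is forced directly, so branch on R1C3, whose candidates are 4 or 5. If R1C3 = 4: that forces R2C3 = 2, after which R2C1 would have to be in {1,6} for the 13 across but in {3,4,5,7,8,9} for the 12 down — contradiction. So R1C3 = 5.
Given what's placed, R1C1 must be 9 to fit the 28 across and 12 down.
R1C2 = 28 − 22 = 6 completes the 28 across.
R2C1 = 12 − 9 = 3 completes the 12 down.
R2C2 = 11 − 6 = 5 completes the 11 down.
R2C3 = 13 − 12 = 1 completes the 13 across.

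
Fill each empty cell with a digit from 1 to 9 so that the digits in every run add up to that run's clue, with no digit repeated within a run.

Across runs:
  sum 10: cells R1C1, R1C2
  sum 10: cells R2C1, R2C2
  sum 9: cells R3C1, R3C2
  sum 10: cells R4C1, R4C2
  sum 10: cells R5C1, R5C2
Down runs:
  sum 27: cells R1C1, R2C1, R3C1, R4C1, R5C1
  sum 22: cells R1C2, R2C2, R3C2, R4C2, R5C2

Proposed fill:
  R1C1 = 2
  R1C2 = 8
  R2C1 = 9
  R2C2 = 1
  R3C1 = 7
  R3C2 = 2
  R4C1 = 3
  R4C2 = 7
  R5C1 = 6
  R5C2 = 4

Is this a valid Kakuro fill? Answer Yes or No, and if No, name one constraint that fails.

Yes

Across: 2+8=10; 9+1=10; 7+2=9; 3+7=10; 6+4=10. Down: 2+9+7+3+6=27; 8+1+2+7+4=22. No digit repeats within any run.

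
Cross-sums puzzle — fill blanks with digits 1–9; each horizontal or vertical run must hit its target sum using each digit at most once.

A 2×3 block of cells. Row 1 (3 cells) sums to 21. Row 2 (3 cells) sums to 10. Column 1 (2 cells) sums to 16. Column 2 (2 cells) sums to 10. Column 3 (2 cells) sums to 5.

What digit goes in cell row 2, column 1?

16 in 2 cells must be {7,9}.
The 21 across and the 5 down share only 4, so (1,3) = 4.
The 10 across and the 16 down share only 7, so (2,1) = 7.
(2,3) = 5 − 4 = 1 completes the 5 down.
(1,1) = 16 − 7 = 9 completes the 16 down.
(1,2) = 21 − 13 = 8 completes the 21 across.
(2,2) = 10 − 8 = 2 completes the 10 across.

7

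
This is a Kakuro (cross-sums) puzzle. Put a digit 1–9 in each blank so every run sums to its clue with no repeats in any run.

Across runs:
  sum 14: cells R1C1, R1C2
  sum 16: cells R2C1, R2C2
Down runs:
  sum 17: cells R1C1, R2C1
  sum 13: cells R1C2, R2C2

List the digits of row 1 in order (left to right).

16 in 2 cells must be {7,9}; 17 in 2 cells must be {8,9}.
The 16 across and the 17 down share only 9, so R2C1 = 9.
R2C2 = 16 − 9 = 7 completes the 16 across.
R1C1 = 17 − 9 = 8 completes the 17 down.
R1C2 = 14 − 8 = 6 completes the 14 across.

8 6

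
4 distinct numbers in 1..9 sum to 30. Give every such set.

4 distinct digits from 1–9 sum between 10 and 30.
Only one set works: {6,7,8,9}.

{6,7,8,9}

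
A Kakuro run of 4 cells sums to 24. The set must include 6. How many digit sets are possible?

4 distinct digits from 1–9 sum between 10 and 30.
Keeping only sets containing 6.
Enumerating: {1,6,8,9}, {2,6,7,9}, {3,6,7,8}, {4,5,6,9}.

4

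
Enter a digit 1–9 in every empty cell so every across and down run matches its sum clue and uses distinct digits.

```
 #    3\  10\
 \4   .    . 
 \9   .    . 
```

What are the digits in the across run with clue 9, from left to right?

2, 7

4 in 2 cells must be {1,3}; 3 in 2 cells must be {1,2}.
The 4 across and the 3 down share only 1, so R1C1 = 1.
R1C2 = 4 − 1 = 3 completes the 4 across.
R2C1 = 3 − 1 = 2 completes the 3 down.
R2C2 = 9 − 2 = 7 completes the 9 across.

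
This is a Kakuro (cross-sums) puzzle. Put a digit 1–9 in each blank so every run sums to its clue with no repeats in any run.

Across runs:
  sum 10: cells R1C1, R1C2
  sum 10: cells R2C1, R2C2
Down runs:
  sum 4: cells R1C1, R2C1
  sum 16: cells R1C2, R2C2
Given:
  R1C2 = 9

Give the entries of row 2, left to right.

3 7

4 in 2 cells must be {1,3}; 16 in 2 cells must be {7,9}.
R1C1 = 10 − 9 = 1 completes the 10 across.
R2C1 = 4 − 1 = 3 completes the 4 down.
R2C2 = 10 − 3 = 7 completes the 10 across.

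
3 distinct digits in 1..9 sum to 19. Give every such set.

3 distinct digits from 1–9 sum between 6 and 24.

{2,8,9}; {3,7,9}; {4,6,9}; {4,7,8}; {5,6,8}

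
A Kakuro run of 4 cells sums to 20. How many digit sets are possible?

4 distinct digits from 1–9 sum between 10 and 30.

12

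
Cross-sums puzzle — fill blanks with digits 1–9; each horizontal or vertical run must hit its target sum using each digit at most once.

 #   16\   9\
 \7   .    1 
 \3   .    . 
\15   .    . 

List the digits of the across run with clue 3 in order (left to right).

1 2

3 in 2 cells must be {1,2}.
R1C1 = 7 − 1 = 6 completes the 7 across.
R2C2 = 2: the only remaining digit allowed by both the 3 across and the 9 down.
R3C2 = 9 − 3 = 6 completes the 9 down.
R2C1 = 3 − 2 = 1 completes the 3 across.
R3C1 = 15 − 6 = 9 completes the 15 across.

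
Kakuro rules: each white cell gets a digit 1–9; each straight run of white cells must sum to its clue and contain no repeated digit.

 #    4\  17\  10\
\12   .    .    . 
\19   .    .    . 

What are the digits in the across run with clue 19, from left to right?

3 9 7

4 in 2 cells must be {1,3}; 17 in 2 cells must be {8,9}.
The 19 across and the 4 down share only 3, so R2C1 = 3.
Given what's placed, R2C2 must be 9 to fit the 19 across and 17 down.
R2C3 = 19 − 12 = 7 completes the 19 across.
R1C1 = 4 − 3 = 1 completes the 4 down.
R1C2 = 17 − 9 = 8 completes the 17 down.
R1C3 = 12 − 9 = 3 completes the 12 across.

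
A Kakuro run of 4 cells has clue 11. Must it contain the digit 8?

The only way to make 11 from 4 distinct digits is {1,2,3,5}, which does not contain 8.

No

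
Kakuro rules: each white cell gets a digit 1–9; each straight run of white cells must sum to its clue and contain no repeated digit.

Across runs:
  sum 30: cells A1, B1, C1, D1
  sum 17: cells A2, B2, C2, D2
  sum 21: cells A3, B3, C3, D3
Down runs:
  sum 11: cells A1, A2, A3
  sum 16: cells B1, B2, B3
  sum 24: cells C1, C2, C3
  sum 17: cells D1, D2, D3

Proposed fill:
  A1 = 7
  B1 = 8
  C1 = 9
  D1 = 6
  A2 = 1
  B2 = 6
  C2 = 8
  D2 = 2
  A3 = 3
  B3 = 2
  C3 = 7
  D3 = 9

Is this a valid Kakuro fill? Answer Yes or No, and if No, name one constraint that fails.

Across: 7+8+9+6=30; 1+6+8+2=17; 3+2+7+9=21. Down: 7+1+3=11; 8+6+2=16; 9+8+7=24; 6+2+9=17. No digit repeats within any run.

Yes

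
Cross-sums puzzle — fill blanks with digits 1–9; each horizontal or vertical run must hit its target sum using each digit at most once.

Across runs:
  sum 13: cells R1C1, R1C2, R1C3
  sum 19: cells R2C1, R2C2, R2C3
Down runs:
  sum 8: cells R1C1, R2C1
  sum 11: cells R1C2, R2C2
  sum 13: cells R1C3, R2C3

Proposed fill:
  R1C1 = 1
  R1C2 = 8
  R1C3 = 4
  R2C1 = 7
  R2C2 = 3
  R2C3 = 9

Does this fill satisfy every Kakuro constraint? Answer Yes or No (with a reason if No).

Yes

Across: 1+8+4=13; 7+3+9=19. Down: 1+7=8; 8+3=11; 4+9=13. No digit repeats within any run.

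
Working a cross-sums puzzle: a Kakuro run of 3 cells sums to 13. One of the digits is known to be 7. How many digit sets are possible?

2

3 distinct digits from 1–9 sum between 6 and 24.
Keeping only sets containing 7.
Enumerating: {1,5,7}, {2,4,7}.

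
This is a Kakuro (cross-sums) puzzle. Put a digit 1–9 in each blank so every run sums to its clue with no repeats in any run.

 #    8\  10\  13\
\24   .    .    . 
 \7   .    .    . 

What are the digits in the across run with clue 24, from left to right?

24 in 3 cells must be {7,8,9}; 7 in 3 cells must be {1,2,4}.
The 24 across and the 8 down share only 7, so R1C1 = 7.
R2C1 = 8 − 7 = 1 completes the 8 down.
Given what's placed, R2C3 must be 4 to fit the 7 across and 13 down.
R1C3 = 13 − 4 = 9 completes the 13 down.
R2C2 = 7 − 5 = 2 completes the 7 across.
R1C2 = 24 − 16 = 8 completes the 24 across.

7 8 9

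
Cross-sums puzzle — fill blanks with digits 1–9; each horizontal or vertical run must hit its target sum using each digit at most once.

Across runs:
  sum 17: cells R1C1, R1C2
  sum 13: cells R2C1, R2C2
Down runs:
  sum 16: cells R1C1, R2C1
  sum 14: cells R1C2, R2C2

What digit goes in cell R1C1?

17 in 2 cells must be {8,9}; 16 in 2 cells must be {7,9}.
The 17 across and the 16 down share only 9, so R1C1 = 9.
R1C2 = 17 − 9 = 8 completes the 17 across.
R2C1 = 16 − 9 = 7 completes the 16 down.
R2C2 = 13 − 7 = 6 completes the 13 across.

9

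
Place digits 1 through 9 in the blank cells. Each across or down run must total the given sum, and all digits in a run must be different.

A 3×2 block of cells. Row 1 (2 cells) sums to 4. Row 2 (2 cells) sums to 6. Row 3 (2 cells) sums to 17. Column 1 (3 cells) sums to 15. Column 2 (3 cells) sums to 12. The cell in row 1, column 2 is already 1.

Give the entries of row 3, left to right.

4 in 2 cells must be {1,3}; 17 in 2 cells must be {8,9}.
(1,1) = 4 − 1 = 3 completes the 4 across.
(3,1) = 8: the only remaining digit allowed by both the 17 across and the 15 down.
(3,2) = 17 − 8 = 9 completes the 17 across.
(2,1) = 15 − 11 = 4 completes the 15 down.
(2,2) = 6 − 4 = 2 completes the 6 across.

8 9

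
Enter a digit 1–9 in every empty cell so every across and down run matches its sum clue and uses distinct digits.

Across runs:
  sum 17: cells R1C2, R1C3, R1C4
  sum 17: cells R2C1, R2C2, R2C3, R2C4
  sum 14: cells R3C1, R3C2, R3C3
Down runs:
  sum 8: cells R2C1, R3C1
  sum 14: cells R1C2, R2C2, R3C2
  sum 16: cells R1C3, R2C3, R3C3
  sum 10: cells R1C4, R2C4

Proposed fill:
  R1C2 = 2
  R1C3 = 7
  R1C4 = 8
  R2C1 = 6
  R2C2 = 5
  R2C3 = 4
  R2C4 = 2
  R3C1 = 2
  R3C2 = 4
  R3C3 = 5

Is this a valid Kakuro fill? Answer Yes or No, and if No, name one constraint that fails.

No — the across run R3C1–R3C3 sums to 11, not 14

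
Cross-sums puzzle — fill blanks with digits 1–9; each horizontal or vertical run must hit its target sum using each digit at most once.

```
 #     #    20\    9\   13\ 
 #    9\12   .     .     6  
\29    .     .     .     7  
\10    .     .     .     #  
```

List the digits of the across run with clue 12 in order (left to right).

29 in 4 cells must be {5,7,8,9}.
Given what's placed, R2C3 must be 5 to fit the 29 across and 9 down.
R1C3 = 1: the only remaining digit allowed by both the 12 across and the 9 down.
Given what's placed, R2C1 must be 8 to fit the 29 across and 9 down.
R2C2 = 29 − 20 = 9 completes the 29 across.
R3C1 = 9 − 8 = 1 completes the 9 down.
R3C3 = 9 − 6 = 3 completes the 9 down.
R1C2 = 12 − 7 = 5 completes the 12 across.

5 1 6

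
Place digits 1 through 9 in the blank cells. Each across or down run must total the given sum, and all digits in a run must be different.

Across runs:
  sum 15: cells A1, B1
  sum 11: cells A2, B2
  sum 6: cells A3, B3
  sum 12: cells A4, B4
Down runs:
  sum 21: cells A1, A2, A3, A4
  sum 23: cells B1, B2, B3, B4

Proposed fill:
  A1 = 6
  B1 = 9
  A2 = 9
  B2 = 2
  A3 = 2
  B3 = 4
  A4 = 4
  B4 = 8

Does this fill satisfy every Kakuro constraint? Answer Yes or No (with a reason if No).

Yes

Across: 6+9=15; 9+2=11; 2+4=6; 4+8=12. Down: 6+9+2+4=21; 9+2+4+8=23. No digit repeats within any run.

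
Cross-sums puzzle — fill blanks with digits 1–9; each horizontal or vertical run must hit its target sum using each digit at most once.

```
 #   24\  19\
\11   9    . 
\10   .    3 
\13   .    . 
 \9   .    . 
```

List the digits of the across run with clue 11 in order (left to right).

9, 2

R1C2 = 11 − 9 = 2 completes the 11 across.
R2C1 = 10 − 3 = 7 completes the 10 across.
Nothing is forced directly, so branch on R3C1, whose candidates are 5 or 6. If R3C1 = 6: then R3C2 would have to be in {7} for the 13 across but in {5,6,8,9} for the 19 down — contradiction. So R3C1 = 5.
R3C2 = 13 − 5 = 8 completes the 13 across.
R4C1 = 24 − 21 = 3 completes the 24 down.
R4C2 = 9 − 3 = 6 completes the 9 across.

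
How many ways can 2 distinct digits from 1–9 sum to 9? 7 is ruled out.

2 distinct digits from 1–9 sum between 3 and 17.
Dropping sets that contain 7.
Enumerating: {1,8}, {3,6}, {4,5}.

3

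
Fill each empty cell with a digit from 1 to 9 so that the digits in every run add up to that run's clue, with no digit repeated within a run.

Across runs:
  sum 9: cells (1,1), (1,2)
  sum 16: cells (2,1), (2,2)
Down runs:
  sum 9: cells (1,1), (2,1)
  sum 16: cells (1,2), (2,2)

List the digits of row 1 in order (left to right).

16 in 2 cells must be {7,9}.
The 9 across and the 16 down share only 7, so (1,2) = 7.
The 16 across and the 9 down share only 7, so (2,1) = 7.
(2,2) = 16 − 7 = 9 completes the 16 across.
(1,1) = 9 − 7 = 2 completes the 9 across.

2 7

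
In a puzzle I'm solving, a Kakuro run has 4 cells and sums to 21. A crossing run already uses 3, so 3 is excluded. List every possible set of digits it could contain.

{1,4,7,9}; {1,5,6,9}; {1,5,7,8}; {2,4,6,9}; {2,4,7,8}; {2,5,6,8}

4 distinct digits from 1–9 sum between 10 and 30.
Dropping sets that contain 3.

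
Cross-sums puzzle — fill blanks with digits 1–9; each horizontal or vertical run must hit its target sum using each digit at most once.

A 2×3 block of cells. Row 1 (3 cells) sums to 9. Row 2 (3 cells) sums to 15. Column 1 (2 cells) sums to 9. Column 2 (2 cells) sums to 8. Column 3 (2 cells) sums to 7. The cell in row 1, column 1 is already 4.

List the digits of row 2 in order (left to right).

5 6 4

(2,1) = 9 − 4 = 5 completes the 9 down.
No cell is forced outright now. (1,2) can only be 2 or 3 (the digits allowed by both its 9 across and its 8 down). If (1,2) = 3: that forces (1,3) = 2, after which (2,2) would have to be in {1,2,3,4,6,7,8,9} for the 15 across but in {5} for the 8 down — contradiction. So (1,2) = 2.
(1,3) = 9 − 6 = 3 completes the 9 across.
(2,2) = 8 − 2 = 6 completes the 8 down.
(2,3) = 15 − 11 = 4 completes the 15 across.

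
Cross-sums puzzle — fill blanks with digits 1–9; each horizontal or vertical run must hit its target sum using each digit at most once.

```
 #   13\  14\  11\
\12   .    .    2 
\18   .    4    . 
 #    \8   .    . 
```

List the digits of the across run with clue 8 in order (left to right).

Nothing is forced directly, so branch on R2C3, whose candidates are 5 or 6 or 8. If R2C3 = 5: that forces R2C1 = 9, after which R3C3 would have to be in {1,2,3,5,6,7} for the 8 across but in {4} for the 11 down — contradiction. If R2C3 = 6: that forces R2C1 = 8, R3C3 = 3, after which R1C1 would have to be in {1,3,4,6,7,9} for the 12 across but in {5} for the 13 down — contradiction. So R2C3 = 8.
R2C1 = 18 − 12 = 6 completes the 18 across.
R3C3 = 11 − 10 = 1 completes the 11 down.
R1C1 = 13 − 6 = 7 completes the 13 down.
R1C2 = 12 − 9 = 3 completes the 12 across.
R3C2 = 8 − 1 = 7 completes the 8 across.

7, 1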